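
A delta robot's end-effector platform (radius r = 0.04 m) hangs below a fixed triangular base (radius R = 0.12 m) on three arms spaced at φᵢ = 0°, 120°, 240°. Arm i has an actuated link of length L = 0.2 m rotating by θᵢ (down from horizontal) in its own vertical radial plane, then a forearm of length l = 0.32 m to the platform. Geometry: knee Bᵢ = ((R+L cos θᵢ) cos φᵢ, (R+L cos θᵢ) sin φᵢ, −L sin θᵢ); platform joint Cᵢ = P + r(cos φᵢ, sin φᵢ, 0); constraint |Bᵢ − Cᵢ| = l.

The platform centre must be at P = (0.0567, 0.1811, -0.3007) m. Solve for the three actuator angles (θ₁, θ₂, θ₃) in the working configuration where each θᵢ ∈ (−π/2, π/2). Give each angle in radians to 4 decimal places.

φ1=0.0° → target in arm frame (0.0567, 0.1811)
  A cos θ + B sin θ = C:  0.0233·cos θ + -0.3007·sin θ = -0.1534
  θ1 = atan2(B,A) + arccos(C/0.3016) = 0.6109
rotate P by −φ2: (0.1285, -0.1397, -0.3007)
  e−x'=-0.0485;  (l²−L²−(e−x')²−y'²−z²)/2L = -0.1247
  √(A²+B²)=0.3046;  θ2 = -1.7307+1.9926 ≈ 0.2619
φ3=240.0° → target in arm frame (-0.1852, -0.0414)
  e−x'=0.2652;  (l²−L²−(e−x')²−y'²−z²)/2L = -0.2502
  √(A²+B²)=0.4009;  θ3 = -0.8481+2.2446 ≈ 1.3965

θ₁ = 0.6109, θ₂ = 0.2619, θ₃ = 1.3965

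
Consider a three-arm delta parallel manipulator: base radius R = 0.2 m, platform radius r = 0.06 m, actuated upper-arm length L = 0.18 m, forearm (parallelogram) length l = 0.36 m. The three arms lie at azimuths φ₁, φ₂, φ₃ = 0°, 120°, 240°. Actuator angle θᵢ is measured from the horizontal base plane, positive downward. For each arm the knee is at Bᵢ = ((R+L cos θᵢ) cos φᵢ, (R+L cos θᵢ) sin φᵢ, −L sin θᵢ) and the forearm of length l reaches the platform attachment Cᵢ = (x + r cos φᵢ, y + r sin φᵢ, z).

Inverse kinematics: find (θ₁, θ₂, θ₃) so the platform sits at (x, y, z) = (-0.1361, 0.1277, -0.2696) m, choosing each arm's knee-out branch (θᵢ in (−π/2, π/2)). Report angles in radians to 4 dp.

θ₁ = 1.3090, θ₂ = -0.3489, θ₃ = 0.9601

rotate P by −φ1: (-0.1361, 0.1277, -0.2696)
  e−x'=0.2761;  (l²−L²−(e−x')²−y'²−z²)/2L = -0.1890
  θ1 = atan2(B,A) + arccos(C/0.3859) = 1.3090
arm 2 (φ=120.0°): x'=0.1786, y'=0.0540
  A cos θ + B sin θ = C:  -0.0386·cos θ + -0.2696·sin θ = 0.0558
  γ=atan2(-0.2696,-0.0386)=-1.7132;  ψ=arccos(0.2051)=1.3643;  θ2=γ+ψ≈-0.3489
rotate P by −φ3: (-0.0425, -0.1817, -0.2696)
  A=0.1825, B=-0.2696, C=(l²−L²−A²−y'²−z²)/(2L)=-0.1162
  √(A²+B²)=0.3256;  θ3 = -0.9756+1.9357 ≈ 0.9601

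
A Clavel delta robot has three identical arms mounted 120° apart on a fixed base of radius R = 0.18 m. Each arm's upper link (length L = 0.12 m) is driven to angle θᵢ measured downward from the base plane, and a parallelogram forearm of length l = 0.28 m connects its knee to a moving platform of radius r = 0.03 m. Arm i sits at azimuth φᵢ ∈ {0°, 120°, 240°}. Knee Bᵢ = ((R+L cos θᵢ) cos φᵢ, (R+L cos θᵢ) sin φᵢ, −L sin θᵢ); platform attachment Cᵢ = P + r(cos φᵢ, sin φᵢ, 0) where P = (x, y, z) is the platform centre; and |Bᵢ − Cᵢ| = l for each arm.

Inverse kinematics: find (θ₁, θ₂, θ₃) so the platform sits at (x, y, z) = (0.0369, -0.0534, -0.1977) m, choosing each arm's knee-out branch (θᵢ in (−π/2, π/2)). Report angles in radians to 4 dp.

arm 1 (φ=0.0°): x'=0.0369, y'=-0.0534
  A cos θ + B sin θ = C:  0.1131·cos θ + -0.1977·sin θ = 0.0386
  θ1 = atan2(B,A) + arccos(C/0.2278) = 0.3492
rotate P by −φ2: (-0.0647, -0.0053, -0.1977)
  A=0.2147, B=-0.1977, C=(l²−L²−A²−y'²−z²)/(2L)=-0.0884
  γ=atan2(-0.1977,0.2147)=-0.7442;  ψ=arccos(-0.3028)=1.8784;  θ2=γ+ψ≈1.1342
φ3=240.0° → target in arm frame (0.0278, 0.0587)
  A=0.1222, B=-0.1977, C=(l²−L²−A²−y'²−z²)/(2L)=0.0273
  γ=atan2(-0.1977,0.1222)=-1.0172;  ψ=arccos(0.1172)=1.4533;  θ3=γ+ψ≈0.4361

θ₁ = 0.3492, θ₂ = 1.1342, θ₃ = 0.4361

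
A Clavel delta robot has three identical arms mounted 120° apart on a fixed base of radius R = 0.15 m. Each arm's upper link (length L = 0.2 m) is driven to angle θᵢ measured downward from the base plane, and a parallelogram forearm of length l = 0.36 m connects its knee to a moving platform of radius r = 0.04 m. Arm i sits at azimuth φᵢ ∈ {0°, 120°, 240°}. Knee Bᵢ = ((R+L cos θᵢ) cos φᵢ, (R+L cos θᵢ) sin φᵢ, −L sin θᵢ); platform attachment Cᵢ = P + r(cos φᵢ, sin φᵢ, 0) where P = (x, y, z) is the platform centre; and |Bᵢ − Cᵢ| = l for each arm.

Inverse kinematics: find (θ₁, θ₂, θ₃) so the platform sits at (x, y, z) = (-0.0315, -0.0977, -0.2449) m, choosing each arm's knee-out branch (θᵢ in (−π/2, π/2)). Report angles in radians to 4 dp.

θ₁ = 0.5234, θ₂ = 0.6981, θ₃ = -0.2617

rotate P by −φ1: (-0.0315, -0.0977, -0.2449)
  A cos θ + B sin θ = C:  0.1415·cos θ + -0.2449·sin θ = 0.0001
  θ1 = atan2(B,A) + arccos(C/0.2828) = 0.5234
arm 2 (φ=120.0°): x'=-0.0689, y'=0.0761
  e−x'=0.1789;  (l²−L²−(e−x')²−y'²−z²)/2L = -0.0204
  θ2 = atan2(B,A) + arccos(C/0.3033) = 0.6981
φ3=240.0° → target in arm frame (0.1004, 0.0216)
  e−x'=0.0096;  (l²−L²−(e−x')²−y'²−z²)/2L = 0.0727
  θ3 = atan2(B,A) + arccos(C/0.2451) = -0.2617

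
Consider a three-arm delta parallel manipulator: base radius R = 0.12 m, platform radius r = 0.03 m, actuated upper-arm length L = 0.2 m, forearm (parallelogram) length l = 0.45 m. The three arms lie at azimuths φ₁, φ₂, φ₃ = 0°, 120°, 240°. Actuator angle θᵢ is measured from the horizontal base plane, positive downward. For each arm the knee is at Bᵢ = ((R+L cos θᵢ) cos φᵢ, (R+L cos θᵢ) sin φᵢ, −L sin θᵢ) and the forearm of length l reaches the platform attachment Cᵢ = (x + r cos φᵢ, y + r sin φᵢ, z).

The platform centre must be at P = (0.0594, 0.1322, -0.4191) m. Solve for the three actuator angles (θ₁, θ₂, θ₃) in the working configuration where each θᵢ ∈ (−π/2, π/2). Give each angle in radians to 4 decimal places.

rotate P by −φ1: (0.0594, 0.1322, -0.4191)
  A cos θ + B sin θ = C:  0.0306·cos θ + -0.4191·sin θ = -0.0789
  γ=atan2(-0.4191,0.0306)=-1.4979;  ψ=arccos(-0.1877)=1.7597;  θ1=γ+ψ≈0.2618
φ2=120.0° → target in arm frame (0.0848, -0.1175)
  A cos θ + B sin θ = C:  0.0052·cos θ + -0.4191·sin θ = -0.0675
  γ=atan2(-0.4191,0.0052)=-1.5584;  ψ=arccos(-0.1610)=1.7325;  θ2=γ+ψ≈0.1741
arm 3 (φ=240.0°): x'=-0.1442, y'=-0.0147
  A=0.2342, B=-0.4191, C=(l²−L²−A²−y'²−z²)/(2L)=-0.1705
  θ3 = atan2(B,A) + arccos(C/0.4801) = 0.8727

θ₁ = 0.2618, θ₂ = 0.1741, θ₃ = 0.8727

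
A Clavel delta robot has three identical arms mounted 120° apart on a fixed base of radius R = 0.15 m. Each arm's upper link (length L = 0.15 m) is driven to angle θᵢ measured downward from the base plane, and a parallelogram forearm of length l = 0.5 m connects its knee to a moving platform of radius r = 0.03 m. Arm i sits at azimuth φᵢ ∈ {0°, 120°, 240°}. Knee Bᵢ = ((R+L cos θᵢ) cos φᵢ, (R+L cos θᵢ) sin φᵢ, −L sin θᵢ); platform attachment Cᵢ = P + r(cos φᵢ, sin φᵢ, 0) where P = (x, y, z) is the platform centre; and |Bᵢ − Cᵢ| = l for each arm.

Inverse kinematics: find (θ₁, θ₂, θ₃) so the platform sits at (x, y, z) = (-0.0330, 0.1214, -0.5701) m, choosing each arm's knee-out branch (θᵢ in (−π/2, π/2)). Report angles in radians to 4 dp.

φ1=0.0° → target in arm frame (-0.0330, 0.1214)
  e−x'=0.1530;  (l²−L²−(e−x')²−y'²−z²)/2L = -0.4522
  √(A²+B²)=0.5903;  θ1 = -1.3086+2.4435 ≈ 1.1349
arm 2 (φ=120.0°): x'=0.1216, y'=-0.0321
  A=-0.0016, B=-0.5701, C=(l²−L²−A²−y'²−z²)/(2L)=-0.3285
  γ=atan2(-0.5701,-0.0016)=-1.5737;  ψ=arccos(-0.5762)=2.1849;  θ2=γ+ψ≈0.6112
arm 3 (φ=240.0°): x'=-0.0886, y'=-0.0893
  A cos θ + B sin θ = C:  0.2086·cos θ + -0.5701·sin θ = -0.4967
  γ=atan2(-0.5701,0.2086)=-1.2200;  ψ=arccos(-0.8182)=2.5291;  θ3=γ+ψ≈1.3091

θ₁ = 1.1349, θ₂ = 0.6112, θ₃ = 1.3091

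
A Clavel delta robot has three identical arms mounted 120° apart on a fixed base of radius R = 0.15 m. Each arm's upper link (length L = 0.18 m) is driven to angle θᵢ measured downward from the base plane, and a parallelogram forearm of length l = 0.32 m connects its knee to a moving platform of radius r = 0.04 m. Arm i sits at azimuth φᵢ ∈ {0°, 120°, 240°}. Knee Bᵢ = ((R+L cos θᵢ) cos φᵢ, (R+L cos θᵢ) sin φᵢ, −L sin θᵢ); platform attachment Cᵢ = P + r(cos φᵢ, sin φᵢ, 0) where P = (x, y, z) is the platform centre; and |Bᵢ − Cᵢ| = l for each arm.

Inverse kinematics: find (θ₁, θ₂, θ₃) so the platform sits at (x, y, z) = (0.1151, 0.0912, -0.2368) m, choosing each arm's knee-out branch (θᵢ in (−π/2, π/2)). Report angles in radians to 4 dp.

θ₁ = -0.0870, θ₂ = 0.5238, θ₃ = 1.2219

φ1=0.0° → target in arm frame (0.1151, 0.0912)
  A cos θ + B sin θ = C:  -0.0051·cos θ + -0.2368·sin θ = 0.0155
  θ1 = atan2(B,A) + arccos(C/0.2369) = -0.0870
arm 2 (φ=120.0°): x'=0.0214, y'=-0.1453
  e−x'=0.0886;  (l²−L²−(e−x')²−y'²−z²)/2L = -0.0417
  γ=atan2(-0.2368,0.0886)=-1.2129;  ψ=arccos(-0.1651)=1.7366;  θ2=γ+ψ≈0.5238
arm 3 (φ=240.0°): x'=-0.1365, y'=0.0541
  e−x'=0.2465;  (l²−L²−(e−x')²−y'²−z²)/2L = -0.1383
  γ=atan2(-0.2368,0.2465)=-0.7653;  ψ=arccos(-0.4045)=1.9872;  θ3=γ+ψ≈1.2219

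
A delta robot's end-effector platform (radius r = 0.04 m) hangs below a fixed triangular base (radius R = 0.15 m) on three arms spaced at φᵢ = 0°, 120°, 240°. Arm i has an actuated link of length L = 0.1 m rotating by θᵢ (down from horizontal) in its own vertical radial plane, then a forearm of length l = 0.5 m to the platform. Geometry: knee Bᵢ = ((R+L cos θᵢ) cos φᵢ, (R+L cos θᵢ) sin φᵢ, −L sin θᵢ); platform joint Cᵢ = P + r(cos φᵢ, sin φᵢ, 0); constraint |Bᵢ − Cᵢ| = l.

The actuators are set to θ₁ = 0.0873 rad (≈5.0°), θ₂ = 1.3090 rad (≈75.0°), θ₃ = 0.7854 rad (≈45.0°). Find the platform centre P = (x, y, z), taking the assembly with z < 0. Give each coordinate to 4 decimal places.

(0.1544, -0.0778, -0.4995)

S1 = (0.2096·cos0.0°, 0.2096·sin0.0°, -0.0087) = (0.2096, 0.0000, -0.0087)
S2 = (0.1359·cos120.0°, 0.1359·sin120.0°, -0.0966) = (-0.0679, 0.1177, -0.0966)
S3 = (0.1807·cos240.0°, 0.1807·sin240.0°, -0.0707) = (-0.0904, -0.1565, -0.0707)
|S₂|²−|S₁|² = -0.0162;  |S₃|²−|S₁|² = -0.0064
[-0.5551 0.2354 -0.1757]·P = -0.0162;  [-0.5999 -0.3130 -0.1240]·P = -0.0064
det = 0.3150;  x = 0.0209+-0.2673z,  y = -0.0197+0.1163z
sphere 1 gives Az²+Bz+C=0 with A=1.0850, B=0.1138, C=-0.2139;  B²−4AC=0.9413;  roots -0.4995, 0.3947;  negative root z = -0.4995
x = 0.1544, y = -0.0778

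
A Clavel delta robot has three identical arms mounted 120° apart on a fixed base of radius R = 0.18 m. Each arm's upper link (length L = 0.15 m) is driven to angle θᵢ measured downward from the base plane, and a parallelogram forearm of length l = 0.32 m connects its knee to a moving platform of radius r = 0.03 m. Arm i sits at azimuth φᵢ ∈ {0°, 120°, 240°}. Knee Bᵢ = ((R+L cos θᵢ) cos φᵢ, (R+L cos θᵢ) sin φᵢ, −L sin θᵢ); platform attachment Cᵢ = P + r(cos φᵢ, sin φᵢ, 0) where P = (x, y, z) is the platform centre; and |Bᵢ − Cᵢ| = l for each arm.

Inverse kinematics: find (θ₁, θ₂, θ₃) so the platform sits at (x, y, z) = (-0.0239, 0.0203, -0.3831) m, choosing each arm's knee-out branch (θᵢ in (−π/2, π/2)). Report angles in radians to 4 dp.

θ₁ = 1.3091, θ₂ = 1.0475, θ₃ = 1.2218

φ1=0.0° → target in arm frame (-0.0239, 0.0203)
  A cos θ + B sin θ = C:  0.1739·cos θ + -0.3831·sin θ = -0.3251
  θ1 = atan2(B,A) + arccos(C/0.4207) = 1.3091
arm 2 (φ=120.0°): x'=0.0295, y'=0.0105
  e−x'=0.1205;  (l²−L²−(e−x')²−y'²−z²)/2L = -0.2716
  √(A²+B²)=0.4016;  θ2 = -1.2661+2.3136 ≈ 1.0475
φ3=240.0° → target in arm frame (-0.0056, -0.0308)
  A cos θ + B sin θ = C:  0.1556·cos θ + -0.3831·sin θ = -0.3068
  γ=atan2(-0.3831,0.1556)=-1.1849;  ψ=arccos(-0.7419)=2.4067;  θ3=γ+ψ≈1.2218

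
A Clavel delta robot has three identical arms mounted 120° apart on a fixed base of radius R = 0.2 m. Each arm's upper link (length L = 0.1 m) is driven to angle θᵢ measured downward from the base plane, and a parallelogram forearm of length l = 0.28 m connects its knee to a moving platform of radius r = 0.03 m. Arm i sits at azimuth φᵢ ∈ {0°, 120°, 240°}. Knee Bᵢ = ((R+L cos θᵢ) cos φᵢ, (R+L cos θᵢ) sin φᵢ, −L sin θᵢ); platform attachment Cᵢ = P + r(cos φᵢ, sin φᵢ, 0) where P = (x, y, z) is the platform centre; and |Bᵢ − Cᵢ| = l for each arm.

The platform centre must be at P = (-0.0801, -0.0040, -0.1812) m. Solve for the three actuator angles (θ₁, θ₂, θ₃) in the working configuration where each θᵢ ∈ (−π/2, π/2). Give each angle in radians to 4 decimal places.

θ₁ = 1.3962, θ₂ = 0.3492, θ₃ = 0.2624

φ1=0.0° → target in arm frame (-0.0801, -0.0040)
  A=0.2501, B=-0.1812, C=(l²−L²−A²−y'²−z²)/(2L)=-0.1350
  √(A²+B²)=0.3088;  θ1 = -0.6270+2.0232 ≈ 1.3962
arm 2 (φ=120.0°): x'=0.0366, y'=0.0714
  e−x'=0.1334;  (l²−L²−(e−x')²−y'²−z²)/2L = 0.0634
  √(A²+B²)=0.2250;  θ2 = -0.9361+1.2853 ≈ 0.3492
φ3=240.0° → target in arm frame (0.0435, -0.0674)
  A cos θ + B sin θ = C:  0.1265·cos θ + -0.1812·sin θ = 0.0751
  γ=atan2(-0.1812,0.1265)=-0.9614;  ψ=arccos(0.3401)=1.2238;  θ3=γ+ψ≈0.2624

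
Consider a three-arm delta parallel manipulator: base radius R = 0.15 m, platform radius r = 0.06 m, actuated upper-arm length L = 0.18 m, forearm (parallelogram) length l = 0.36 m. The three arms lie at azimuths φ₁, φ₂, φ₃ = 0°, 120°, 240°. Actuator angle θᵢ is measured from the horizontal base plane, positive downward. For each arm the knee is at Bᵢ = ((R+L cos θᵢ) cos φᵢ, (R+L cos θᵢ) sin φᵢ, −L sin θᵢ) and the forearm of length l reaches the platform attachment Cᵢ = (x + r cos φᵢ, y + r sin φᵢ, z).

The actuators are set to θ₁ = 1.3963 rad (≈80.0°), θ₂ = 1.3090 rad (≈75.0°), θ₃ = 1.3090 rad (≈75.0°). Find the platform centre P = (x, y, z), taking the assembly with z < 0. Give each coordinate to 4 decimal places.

(-0.0164, 0.0000, -0.5099)

O1 = (0.1213·cos0.0°, 0.1213·sin0.0°, -0.1773) = (0.1213, 0.0000, -0.1773)
φ2=120.0°: virtual centre (-0.0683, 0.1183, -0.1739), radius l
φ3=240.0°: virtual centre (-0.0683, -0.1183, -0.1739), radius l
subtract pairs → two planes through P
[-0.3791 0.2366 0.0068]·P = 0.0028;  [-0.3791 -0.2366 0.0068]·P = 0.0028
det = 0.1794;  x = -0.0073+0.0179z,  y = 0.0000+0.0000z
sphere 1 gives Az²+Bz+C=0 with A=1.0003, B=0.3499, C=-0.0817;  B²−4AC=0.4492;  roots -0.5099, 0.1601;  negative root z = -0.5099
x = -0.0164, y = 0.0000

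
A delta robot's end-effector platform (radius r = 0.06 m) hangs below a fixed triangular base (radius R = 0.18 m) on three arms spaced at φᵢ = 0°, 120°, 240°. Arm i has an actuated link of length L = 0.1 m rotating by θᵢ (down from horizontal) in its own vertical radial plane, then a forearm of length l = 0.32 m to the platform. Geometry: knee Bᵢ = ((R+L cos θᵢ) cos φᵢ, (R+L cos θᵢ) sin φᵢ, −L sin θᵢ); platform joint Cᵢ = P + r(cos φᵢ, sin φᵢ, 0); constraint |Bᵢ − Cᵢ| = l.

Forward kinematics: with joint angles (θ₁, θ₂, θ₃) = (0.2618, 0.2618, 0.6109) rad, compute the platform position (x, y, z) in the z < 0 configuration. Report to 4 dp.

S1 = (0.2166·cos0.0°, 0.2166·sin0.0°, -0.0259) = (0.2166, 0.0000, -0.0259)
φ2=120.0°: virtual centre (-0.1083, 0.1876, -0.0259), radius l
arm 3 at φ=240.0°: (R−r)+L cos θ3 = 0.2019;  S3 = (-0.1010, -0.1749, -0.0574)
|S₂|²−|S₁|² = 0.0000;  |S₃|²−|S₁|² = -0.0035
linear system: -0.6498x+0.3751y = 0.0000−0.0000z; -0.6351x+-0.3497y = -0.0035−-0.0630z
Cramer: x(z) = 0.0028-0.0507z;  y(z) = 0.0049-0.0879z
into |P−S₁|² = l²: 1.0103z² + 0.0726z + -0.0560 = 0;  Δ = 0.2316;  z = -0.2741 or 0.2023 → z<0 root = -0.2741
x = 0.0167, y = 0.0290

(0.0167, 0.0290, -0.2741)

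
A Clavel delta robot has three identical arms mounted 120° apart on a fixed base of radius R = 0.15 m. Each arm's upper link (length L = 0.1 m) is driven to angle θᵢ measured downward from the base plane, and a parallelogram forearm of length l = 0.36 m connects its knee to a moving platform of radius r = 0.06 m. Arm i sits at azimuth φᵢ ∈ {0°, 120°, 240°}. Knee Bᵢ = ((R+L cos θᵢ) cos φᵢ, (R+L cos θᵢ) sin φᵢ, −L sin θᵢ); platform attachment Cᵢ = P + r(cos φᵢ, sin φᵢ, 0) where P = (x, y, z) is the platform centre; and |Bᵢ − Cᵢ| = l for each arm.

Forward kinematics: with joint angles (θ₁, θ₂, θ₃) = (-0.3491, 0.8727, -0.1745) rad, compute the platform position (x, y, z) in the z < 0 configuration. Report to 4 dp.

arm 1 at φ=0.0°: ρ1 = 0.1840;  O1 = (0.1840, 0.0000, 0.0342)
arm 2 at φ=120.0°: ρ2 = 0.1543;  O2 = (-0.0771, 0.1336, -0.0766)
φ3=240.0°: virtual centre (-0.0942, -0.1632, 0.0174), radius l
eliminate P² terms by subtracting sphere 1 from 2 and 3
plane₁₂: -0.5222x+0.2672y+-0.2216z = -0.0053
Cramer: x(z) = 0.0048-0.2549z;  y(z) = -0.0106+0.3313z
sphere 1 gives Az²+Bz+C=0 with A=1.1747, B=0.0159, C=-0.0962;  B²−4AC=0.4523;  roots -0.2930, 0.2795;  negative root z = -0.2930
x = 0.0795, y = -0.1077

(0.0795, -0.1077, -0.2930)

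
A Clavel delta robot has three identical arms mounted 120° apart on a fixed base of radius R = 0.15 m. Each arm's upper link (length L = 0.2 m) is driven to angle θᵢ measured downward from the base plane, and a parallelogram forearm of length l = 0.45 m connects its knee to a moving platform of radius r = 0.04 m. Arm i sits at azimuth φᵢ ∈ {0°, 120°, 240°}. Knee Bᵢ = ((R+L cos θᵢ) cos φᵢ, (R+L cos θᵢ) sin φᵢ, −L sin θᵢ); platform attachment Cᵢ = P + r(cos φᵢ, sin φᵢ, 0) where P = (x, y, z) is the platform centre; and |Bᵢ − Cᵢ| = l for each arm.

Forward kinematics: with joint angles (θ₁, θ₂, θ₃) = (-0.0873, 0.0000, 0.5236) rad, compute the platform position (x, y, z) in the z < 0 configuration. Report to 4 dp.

(0.0561, 0.0747, -0.3470)

O1 = (0.3092·cos0.0°, 0.3092·sin0.0°, 0.0174) = (0.3092, 0.0000, 0.0174)
arm 2 at φ=120.0°: e+L cos θ2 = 0.3100;  O2 = (-0.1550, 0.2685, 0.0000)
arm 3 at φ=240.0°: e+L cos θ3 = 0.2832;  O3 = (-0.1416, -0.2453, -0.1000)
subtract pairs → two planes through P
linear system: -0.9285x+0.5369y = 0.0002−-0.0349z; -0.9017x+-0.4905y = -0.0057−-0.2349z
Cramer: x(z) = 0.0032-0.1524z;  y(z) = 0.0058-0.1986z
quadratic in z: (1.0627)z²+(0.0561)z+(-0.1085)=0, √Δ=0.6814 → z ∈ {-0.3470, 0.2942}; z = -0.3470 (taking z<0)
x = 0.0561, y = 0.0747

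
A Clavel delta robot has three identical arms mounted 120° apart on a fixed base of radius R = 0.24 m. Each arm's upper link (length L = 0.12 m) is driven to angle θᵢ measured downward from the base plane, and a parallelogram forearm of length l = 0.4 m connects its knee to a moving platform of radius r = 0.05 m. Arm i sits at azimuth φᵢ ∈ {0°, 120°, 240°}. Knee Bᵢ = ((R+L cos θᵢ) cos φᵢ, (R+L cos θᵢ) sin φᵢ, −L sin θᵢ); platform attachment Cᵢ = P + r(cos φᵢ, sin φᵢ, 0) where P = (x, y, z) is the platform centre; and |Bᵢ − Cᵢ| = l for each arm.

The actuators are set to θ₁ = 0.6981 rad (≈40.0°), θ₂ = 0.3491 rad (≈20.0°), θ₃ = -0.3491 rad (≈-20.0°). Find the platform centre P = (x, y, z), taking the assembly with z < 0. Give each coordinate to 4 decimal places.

(-0.0592, -0.0440, -0.2813)

O1 = (0.2819·cos0.0°, 0.2819·sin0.0°, -0.0771) = (0.2819, 0.0000, -0.0771)
arm 2 at φ=120.0°: (R−r)+L cos θ2 = 0.3028;  O2 = (-0.1514, 0.2622, -0.0410)
φ3=240.0°: virtual centre (-0.1514, -0.2622, 0.0410), radius l
|O₂|²−|O₁|² = 0.0079;  |O₃|²−|O₁|² = 0.0079
linear system: -0.8666x+0.5244y = 0.0079−0.0722z; -0.8666x+-0.5244y = 0.0079−0.2364z
Cramer: x(z) = -0.0091+0.1780z;  y(z) = 0.0000+0.1565z
into |P−O₁|² = l²: 1.0562z² + 0.0506z + -0.0693 = 0;  Δ = 0.2955;  z = -0.2813 or 0.2334 → z<0 root = -0.2813
x = -0.0592, y = -0.0440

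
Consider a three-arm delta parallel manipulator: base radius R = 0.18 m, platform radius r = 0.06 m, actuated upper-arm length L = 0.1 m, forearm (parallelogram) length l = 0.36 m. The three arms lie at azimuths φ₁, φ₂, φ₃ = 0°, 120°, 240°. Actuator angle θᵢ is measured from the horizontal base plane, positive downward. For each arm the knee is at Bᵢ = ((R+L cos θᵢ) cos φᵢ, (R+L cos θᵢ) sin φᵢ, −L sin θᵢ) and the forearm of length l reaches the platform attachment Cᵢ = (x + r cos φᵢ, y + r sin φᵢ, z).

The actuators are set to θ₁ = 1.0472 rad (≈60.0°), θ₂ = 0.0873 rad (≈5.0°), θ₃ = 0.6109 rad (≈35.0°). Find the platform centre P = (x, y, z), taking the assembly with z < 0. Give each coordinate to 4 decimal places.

(-0.0823, 0.0490, -0.3387)

φ1=0.0°: virtual centre (0.1700, 0.0000, -0.0866), radius l
φ2=120.0°: virtual centre (-0.1098, 0.1902, -0.0087), radius l
arm 3 at φ=240.0°: (R−r)+L cos θ3 = 0.2019;  O3 = (-0.1010, -0.1749, -0.0574)
subtract pairs → two planes through P
[-0.5596 0.3804 0.1558]·P = 0.0119;  [-0.5419 -0.3497 0.0585]·P = 0.0077
Cramer: x(z) = -0.0176+0.1909z;  y(z) = 0.0054-0.1286z
quadratic in z: (1.0530)z²+(0.1002)z+(-0.0869)=0, √Δ=0.6131 → z ∈ {-0.3387, 0.2436}; z = -0.3387 (taking z<0)
x = -0.0823, y = 0.0490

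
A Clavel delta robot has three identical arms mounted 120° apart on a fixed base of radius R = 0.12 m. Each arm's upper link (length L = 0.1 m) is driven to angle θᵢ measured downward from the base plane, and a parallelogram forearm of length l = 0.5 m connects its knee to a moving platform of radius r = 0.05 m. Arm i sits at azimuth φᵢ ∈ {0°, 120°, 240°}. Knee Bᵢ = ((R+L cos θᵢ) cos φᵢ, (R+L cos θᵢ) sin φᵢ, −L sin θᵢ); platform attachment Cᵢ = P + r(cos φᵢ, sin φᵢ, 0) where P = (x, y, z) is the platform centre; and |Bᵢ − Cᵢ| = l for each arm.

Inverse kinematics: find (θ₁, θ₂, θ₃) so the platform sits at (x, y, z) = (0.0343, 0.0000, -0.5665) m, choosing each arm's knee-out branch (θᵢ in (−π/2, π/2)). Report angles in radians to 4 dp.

rotate P by −φ1: (0.0343, 0.0000, -0.5665)
  A=0.0357, B=-0.5665, C=(l²−L²−A²−y'²−z²)/(2L)=-0.4110
  γ=atan2(-0.5665,0.0357)=-1.5079;  ψ=arccos(-0.7240)=2.3804;  θ1=γ+ψ≈0.8726
arm 2 (φ=120.0°): x'=-0.0171, y'=-0.0297
  A=0.0871, B=-0.5665, C=(l²−L²−A²−y'²−z²)/(2L)=-0.4470
  θ2 = atan2(B,A) + arccos(C/0.5732) = 1.0471
arm 3 (φ=240.0°): x'=-0.0172, y'=0.0297
  A cos θ + B sin θ = C:  0.0872·cos θ + -0.5665·sin θ = -0.4470
  θ3 = atan2(B,A) + arccos(C/0.5732) = 1.0471

θ₁ = 0.8726, θ₂ = 1.0471, θ₃ = 1.0471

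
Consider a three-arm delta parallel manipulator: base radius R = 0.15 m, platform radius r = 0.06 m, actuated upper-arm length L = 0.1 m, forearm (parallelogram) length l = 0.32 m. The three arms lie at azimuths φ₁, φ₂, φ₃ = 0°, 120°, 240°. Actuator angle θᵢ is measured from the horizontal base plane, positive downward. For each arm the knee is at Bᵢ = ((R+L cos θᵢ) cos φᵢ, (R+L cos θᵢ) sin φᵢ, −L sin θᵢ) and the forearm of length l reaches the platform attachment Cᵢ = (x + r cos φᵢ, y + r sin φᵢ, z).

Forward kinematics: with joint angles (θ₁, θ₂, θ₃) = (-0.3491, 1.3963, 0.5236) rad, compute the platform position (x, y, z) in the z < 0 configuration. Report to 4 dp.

arm 1 at φ=0.0°: e+L cos θ1 = 0.1840;  S1 = (0.1840, 0.0000, 0.0342)
φ2=120.0°: virtual centre (-0.0537, 0.0930, -0.0985), radius l
arm 3 at φ=240.0°: e+L cos θ3 = 0.1766;  S3 = (-0.0883, -0.1529, -0.0500)
subtract pairs → two planes through P
linear system: -0.4753x+0.1860y = -0.0138−-0.2654z; -0.5445x+-0.3059y = -0.0013−-0.1684z
det = 0.2466;  x = 0.0181+-0.4561z,  y = -0.0279+0.2613z
into |P−S₁|² = l²: 1.2763z² + 0.0683z + -0.0729 = 0;  Δ = 0.3770;  z = -0.2673 or 0.2138 → z<0 root = -0.2673
x = 0.1400, y = -0.0978

(0.1400, -0.0978, -0.2673)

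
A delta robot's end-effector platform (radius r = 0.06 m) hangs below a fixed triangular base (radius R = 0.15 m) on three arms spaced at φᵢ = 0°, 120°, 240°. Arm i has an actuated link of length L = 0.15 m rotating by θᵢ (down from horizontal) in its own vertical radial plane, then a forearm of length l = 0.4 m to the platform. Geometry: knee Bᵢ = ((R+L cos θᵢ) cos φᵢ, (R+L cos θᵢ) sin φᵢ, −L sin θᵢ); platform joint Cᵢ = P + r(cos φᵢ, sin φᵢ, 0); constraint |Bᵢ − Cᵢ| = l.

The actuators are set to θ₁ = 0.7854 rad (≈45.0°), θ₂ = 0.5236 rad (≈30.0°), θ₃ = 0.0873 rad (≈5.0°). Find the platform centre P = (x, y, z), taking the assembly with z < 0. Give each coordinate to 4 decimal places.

arm 1 at φ=0.0°: ρ1 = 0.1961;  O1 = (0.1961, 0.0000, -0.1061)
φ2=120.0°: virtual centre (-0.1100, 0.1904, -0.0750), radius l
arm 3 at φ=240.0°: ρ3 = 0.2394;  O3 = (-0.1197, -0.2074, -0.0131)
|O₂|²−|O₁|² = 0.0043;  |O₃|²−|O₁|² = 0.0078
linear system: -0.6120x+0.3809y = 0.0043−0.0621z; -0.6316x+-0.4147y = 0.0078−0.1860z
det = 0.4944;  x = -0.0096+0.1954z,  y = -0.0042+0.1509z
into |P−O₁|² = l²: 1.0609z² + 0.1305z + -0.1064 = 0;  Δ = 0.4687;  z = -0.3841 or 0.2611 → z<0 root = -0.3841
x = -0.0847, y = -0.0621

(-0.0847, -0.0621, -0.3841)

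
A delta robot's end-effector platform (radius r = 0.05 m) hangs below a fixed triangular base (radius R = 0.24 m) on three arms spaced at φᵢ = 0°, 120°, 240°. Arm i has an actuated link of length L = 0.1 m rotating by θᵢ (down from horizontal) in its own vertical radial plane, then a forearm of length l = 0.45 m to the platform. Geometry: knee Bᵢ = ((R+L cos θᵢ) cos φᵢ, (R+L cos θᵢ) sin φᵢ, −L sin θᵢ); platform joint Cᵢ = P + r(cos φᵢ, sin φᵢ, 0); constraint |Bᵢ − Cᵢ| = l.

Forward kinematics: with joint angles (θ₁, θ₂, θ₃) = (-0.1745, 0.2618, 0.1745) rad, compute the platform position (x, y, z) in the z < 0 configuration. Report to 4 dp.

φ1=0.0°: virtual centre (0.2885, 0.0000, 0.0174), radius l
S2 = (0.2866·cos120.0°, 0.2866·sin120.0°, -0.0259) = (-0.1433, 0.2482, -0.0259)
S3 = (0.2885·cos240.0°, 0.2885·sin240.0°, -0.0174) = (-0.1442, -0.2498, -0.0174)
eliminate P² terms by subtracting sphere 1 from 2 and 3
[-0.8636 0.4964 -0.0865]·P = -0.0007;  [-0.8654 -0.4997 -0.0694]·P = 0.0000
Cramer: x(z) = 0.0004-0.0902z;  y(z) = -0.0007+0.0173z
quadratic in z: (1.0084)z²+(0.0172)z+(-0.1192)=0, √Δ=0.6937 → z ∈ {-0.3525, 0.3354}; z = -0.3525 (taking z<0)
x = 0.0322, y = -0.0068

(0.0322, -0.0068, -0.3525)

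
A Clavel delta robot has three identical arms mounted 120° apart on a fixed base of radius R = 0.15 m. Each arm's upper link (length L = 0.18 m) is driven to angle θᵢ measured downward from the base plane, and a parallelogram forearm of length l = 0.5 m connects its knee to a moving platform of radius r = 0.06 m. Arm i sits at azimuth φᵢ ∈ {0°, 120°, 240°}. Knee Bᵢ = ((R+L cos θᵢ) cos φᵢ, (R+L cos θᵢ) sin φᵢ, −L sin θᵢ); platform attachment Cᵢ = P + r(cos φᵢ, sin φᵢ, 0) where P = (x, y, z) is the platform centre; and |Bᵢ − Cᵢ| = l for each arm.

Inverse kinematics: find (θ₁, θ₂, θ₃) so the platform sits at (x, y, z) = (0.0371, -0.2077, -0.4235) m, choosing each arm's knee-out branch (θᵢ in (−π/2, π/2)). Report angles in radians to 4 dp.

φ1=0.0° → target in arm frame (0.0371, -0.2077)
  A=0.0529, B=-0.4235, C=(l²−L²−A²−y'²−z²)/(2L)=-0.0214
  √(A²+B²)=0.4268;  θ1 = -1.4465+1.6209 ≈ 0.1743
φ2=120.0° → target in arm frame (-0.1984, 0.0717)
  A cos θ + B sin θ = C:  0.2884·cos θ + -0.4235·sin θ = -0.1391
  γ=atan2(-0.4235,0.2884)=-0.9729;  ψ=arccos(-0.2715)=1.8458;  θ2=γ+ψ≈0.8729
rotate P by −φ3: (0.1613, 0.1360, -0.4235)
  A=-0.0713, B=-0.4235, C=(l²−L²−A²−y'²−z²)/(2L)=0.0408
  γ=atan2(-0.4235,-0.0713)=-1.7376;  ψ=arccos(0.0949)=1.4758;  θ3=γ+ψ≈-0.2619

θ₁ = 0.1743, θ₂ = 0.8729, θ₃ = -0.2619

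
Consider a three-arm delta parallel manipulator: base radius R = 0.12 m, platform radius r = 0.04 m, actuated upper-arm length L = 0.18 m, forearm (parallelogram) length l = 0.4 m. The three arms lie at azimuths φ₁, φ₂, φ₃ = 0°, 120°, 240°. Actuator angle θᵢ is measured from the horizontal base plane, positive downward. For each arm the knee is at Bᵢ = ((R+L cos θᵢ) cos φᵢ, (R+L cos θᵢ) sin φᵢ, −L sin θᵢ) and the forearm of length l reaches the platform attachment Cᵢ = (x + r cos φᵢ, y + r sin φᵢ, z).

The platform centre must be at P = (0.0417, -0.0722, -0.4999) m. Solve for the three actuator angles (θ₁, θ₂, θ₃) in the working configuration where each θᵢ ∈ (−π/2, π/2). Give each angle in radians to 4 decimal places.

arm 1 (φ=0.0°): x'=0.0417, y'=-0.0722
  e−x'=0.0383;  (l²−L²−(e−x')²−y'²−z²)/2L = -0.3583
  γ=atan2(-0.4999,0.0383)=-1.4943;  ψ=arccos(-0.7146)=2.3669;  θ1=γ+ψ≈0.8725
φ2=120.0° → target in arm frame (-0.0834, 0.0000)
  A cos θ + B sin θ = C:  0.1634·cos θ + -0.4999·sin θ = -0.4139
  √(A²+B²)=0.5259;  θ2 = -1.2549+2.4766 ≈ 1.2217
rotate P by −φ3: (0.0417, 0.0722, -0.4999)
  A cos θ + B sin θ = C:  0.0383·cos θ + -0.4999·sin θ = -0.3583
  √(A²+B²)=0.5014;  θ3 = -1.4943+2.3669 ≈ 0.8726

θ₁ = 0.8725, θ₂ = 1.2217, θ₃ = 0.8726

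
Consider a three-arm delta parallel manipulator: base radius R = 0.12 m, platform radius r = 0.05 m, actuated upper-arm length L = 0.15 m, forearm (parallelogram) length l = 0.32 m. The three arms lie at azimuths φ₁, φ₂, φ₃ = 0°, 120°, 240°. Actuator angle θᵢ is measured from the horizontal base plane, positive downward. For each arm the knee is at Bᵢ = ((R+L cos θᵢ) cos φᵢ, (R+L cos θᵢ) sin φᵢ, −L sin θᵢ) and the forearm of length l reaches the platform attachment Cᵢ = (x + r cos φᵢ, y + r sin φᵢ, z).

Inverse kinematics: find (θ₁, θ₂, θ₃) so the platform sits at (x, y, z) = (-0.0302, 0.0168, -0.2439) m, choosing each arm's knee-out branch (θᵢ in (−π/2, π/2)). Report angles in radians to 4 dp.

θ₁ = 0.2619, θ₂ = -0.0877, θ₃ = 0.0870

arm 1 (φ=0.0°): x'=-0.0302, y'=0.0168
  A=0.1002, B=-0.2439, C=(l²−L²−A²−y'²−z²)/(2L)=0.0336
  θ1 = atan2(B,A) + arccos(C/0.2637) = 0.2619
arm 2 (φ=120.0°): x'=0.0296, y'=0.0178
  A cos θ + B sin θ = C:  0.0404·cos θ + -0.2439·sin θ = 0.0616
  √(A²+B²)=0.2472;  θ2 = -1.4068+1.3191 ≈ -0.0877
φ3=240.0° → target in arm frame (0.0006, -0.0346)
  e−x'=0.0694;  (l²−L²−(e−x')²−y'²−z²)/2L = 0.0480
  θ3 = atan2(B,A) + arccos(C/0.2536) = 0.0870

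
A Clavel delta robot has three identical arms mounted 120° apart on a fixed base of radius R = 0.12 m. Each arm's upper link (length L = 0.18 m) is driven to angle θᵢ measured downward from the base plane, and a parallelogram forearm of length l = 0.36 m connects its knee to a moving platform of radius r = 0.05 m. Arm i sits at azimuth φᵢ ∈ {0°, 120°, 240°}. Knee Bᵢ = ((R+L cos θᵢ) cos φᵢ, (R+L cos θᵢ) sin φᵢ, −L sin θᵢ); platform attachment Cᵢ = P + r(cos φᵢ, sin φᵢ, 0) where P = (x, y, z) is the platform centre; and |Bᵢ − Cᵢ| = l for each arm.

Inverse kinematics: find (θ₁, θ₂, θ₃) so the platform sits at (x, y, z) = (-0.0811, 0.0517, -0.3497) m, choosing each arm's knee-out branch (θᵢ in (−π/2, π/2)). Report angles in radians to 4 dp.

rotate P by −φ1: (-0.0811, 0.0517, -0.3497)
  A cos θ + B sin θ = C:  0.1511·cos θ + -0.3497·sin θ = -0.1405
  γ=atan2(-0.3497,0.1511)=-1.1629;  ψ=arccos(-0.3689)=1.9486;  θ1=γ+ψ≈0.7857
φ2=120.0° → target in arm frame (0.0853, 0.0444)
  A cos θ + B sin θ = C:  -0.0153·cos θ + -0.3497·sin θ = -0.0758
  γ=atan2(-0.3497,-0.0153)=-1.6146;  ψ=arccos(-0.2166)=1.7891;  θ2=γ+ψ≈0.1745
arm 3 (φ=240.0°): x'=-0.0042, y'=-0.0961
  A=0.0742, B=-0.3497, C=(l²−L²−A²−y'²−z²)/(2L)=-0.1106
  γ=atan2(-0.3497,0.0742)=-1.3617;  ψ=arccos(-0.3095)=1.8855;  θ3=γ+ψ≈0.5238

θ₁ = 0.7857, θ₂ = 0.1745, θ₃ = 0.5238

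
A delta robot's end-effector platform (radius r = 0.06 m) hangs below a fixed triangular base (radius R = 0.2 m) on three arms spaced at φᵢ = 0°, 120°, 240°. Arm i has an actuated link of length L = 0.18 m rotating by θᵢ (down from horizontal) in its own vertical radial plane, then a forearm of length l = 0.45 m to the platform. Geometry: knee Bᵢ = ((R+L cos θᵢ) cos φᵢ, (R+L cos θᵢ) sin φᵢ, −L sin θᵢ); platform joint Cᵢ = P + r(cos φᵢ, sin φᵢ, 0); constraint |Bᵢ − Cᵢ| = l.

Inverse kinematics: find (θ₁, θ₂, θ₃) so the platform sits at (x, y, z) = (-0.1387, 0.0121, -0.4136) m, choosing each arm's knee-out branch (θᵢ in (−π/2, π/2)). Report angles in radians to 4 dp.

θ₁ = 1.0472, θ₂ = 0.2617, θ₃ = 0.3490

rotate P by −φ1: (-0.1387, 0.0121, -0.4136)
  e−x'=0.2787;  (l²−L²−(e−x')²−y'²−z²)/2L = -0.2188
  √(A²+B²)=0.4987;  θ1 = -0.9778+2.0251 ≈ 1.0472
rotate P by −φ2: (0.0798, 0.1141, -0.4136)
  A=0.0602, B=-0.4136, C=(l²−L²−A²−y'²−z²)/(2L)=-0.0489
  γ=atan2(-0.4136,0.0602)=-1.4263;  ψ=arccos(-0.1170)=1.6880;  θ2=γ+ψ≈0.2617
rotate P by −φ3: (0.0589, -0.1262, -0.4136)
  e−x'=0.0811;  (l²−L²−(e−x')²−y'²−z²)/2L = -0.0652
  θ3 = atan2(B,A) + arccos(C/0.4215) = 0.3490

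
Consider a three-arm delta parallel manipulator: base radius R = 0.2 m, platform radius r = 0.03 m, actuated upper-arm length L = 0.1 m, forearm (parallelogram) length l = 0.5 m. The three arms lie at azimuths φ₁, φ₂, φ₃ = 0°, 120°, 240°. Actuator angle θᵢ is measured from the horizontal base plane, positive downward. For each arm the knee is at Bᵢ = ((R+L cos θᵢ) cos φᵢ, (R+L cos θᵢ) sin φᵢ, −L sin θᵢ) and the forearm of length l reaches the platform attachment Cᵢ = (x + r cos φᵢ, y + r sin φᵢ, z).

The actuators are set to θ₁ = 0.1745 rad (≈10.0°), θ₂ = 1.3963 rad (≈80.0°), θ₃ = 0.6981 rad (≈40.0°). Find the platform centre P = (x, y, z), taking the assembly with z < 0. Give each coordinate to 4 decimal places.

arm 1 at φ=0.0°: ρ1 = 0.2685;  centre 1 = (0.2685, 0.0000, -0.0174)
centre 2 = (0.1874·cos120.0°, 0.1874·sin120.0°, -0.0985) = (-0.0937, 0.1623, -0.0985)
arm 3 at φ=240.0°: ρ3 = 0.2466;  centre 3 = (-0.1233, -0.2136, -0.0643)
|centre ₂|²−|centre ₁|² = -0.0276;  |centre ₃|²−|centre ₁|² = -0.0074
[-0.7243 0.3245 -0.1622]·P = -0.0276;  [-0.7836 -0.4271 -0.0938]·P = -0.0074
Cramer: x(z) = 0.0252-0.1770z;  y(z) = -0.0288+0.1050z
quadratic in z: (1.0423)z²+(0.1148)z+(-0.1897)=0, √Δ=0.8967 → z ∈ {-0.4852, 0.3751}; z = -0.4852 (taking z<0)
x = 0.1110, y = -0.0797

(0.1110, -0.0797, -0.4852)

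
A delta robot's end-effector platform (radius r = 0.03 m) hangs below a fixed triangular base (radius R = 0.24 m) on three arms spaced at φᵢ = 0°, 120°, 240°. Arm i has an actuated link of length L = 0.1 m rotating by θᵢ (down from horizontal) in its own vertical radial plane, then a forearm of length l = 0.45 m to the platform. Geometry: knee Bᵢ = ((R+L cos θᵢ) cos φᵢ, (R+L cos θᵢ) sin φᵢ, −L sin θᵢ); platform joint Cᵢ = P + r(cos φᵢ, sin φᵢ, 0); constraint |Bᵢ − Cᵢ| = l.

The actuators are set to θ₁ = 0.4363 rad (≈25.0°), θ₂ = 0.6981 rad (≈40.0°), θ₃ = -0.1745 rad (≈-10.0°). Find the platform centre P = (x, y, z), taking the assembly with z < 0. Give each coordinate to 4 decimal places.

(-0.0122, -0.0655, -0.3590)

S1 = (0.3006·cos0.0°, 0.3006·sin0.0°, -0.0423) = (0.3006, 0.0000, -0.0423)
S2 = (0.2866·cos120.0°, 0.2866·sin120.0°, -0.0643) = (-0.1433, 0.2482, -0.0643)
S3 = (0.3085·cos240.0°, 0.3085·sin240.0°, 0.0174) = (-0.1542, -0.2672, 0.0174)
eliminate P² terms by subtracting sphere 1 from 2 and 3
[-0.8879 0.4964 -0.0440]·P = -0.0059;  [-0.9097 -0.5343 0.1192]·P = 0.0033
Cramer: x(z) = 0.0016+0.0385z;  y(z) = -0.0089+0.1576z
quadratic in z: (1.0263)z²+(0.0587)z+(-0.1112)=0, √Δ=0.6783 → z ∈ {-0.3590, 0.3019}; z = -0.3590 (taking z<0)
x = -0.0122, y = -0.0655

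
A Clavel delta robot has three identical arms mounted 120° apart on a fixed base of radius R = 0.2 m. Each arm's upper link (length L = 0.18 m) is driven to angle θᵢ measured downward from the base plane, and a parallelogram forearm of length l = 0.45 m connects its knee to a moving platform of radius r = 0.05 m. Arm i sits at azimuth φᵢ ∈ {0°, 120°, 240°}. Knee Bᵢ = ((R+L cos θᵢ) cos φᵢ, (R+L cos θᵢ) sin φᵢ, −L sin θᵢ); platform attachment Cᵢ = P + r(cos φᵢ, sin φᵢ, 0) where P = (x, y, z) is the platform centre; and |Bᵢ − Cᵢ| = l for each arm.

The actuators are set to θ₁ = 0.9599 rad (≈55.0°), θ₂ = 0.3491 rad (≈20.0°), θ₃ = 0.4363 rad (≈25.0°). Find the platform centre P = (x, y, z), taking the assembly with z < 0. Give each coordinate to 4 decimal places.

φ1=0.0°: virtual centre (0.2532, 0.0000, -0.1474), radius l
φ2=120.0°: virtual centre (-0.1596, 0.2764, -0.0616), radius l
centre 3 = (0.3131·cos240.0°, 0.3131·sin240.0°, -0.0761) = (-0.1566, -0.2712, -0.0761)
|centre ₂|²−|centre ₁|² = 0.0198;  |centre ₃|²−|centre ₁|² = 0.0180
linear system: -0.8256x+0.5528y = 0.0198−0.1717z; -0.8196x+-0.5424y = 0.0180−0.1428z
Cramer: x(z) = -0.0229+0.1910z;  y(z) = 0.0015-0.0254z
into |P−centre ₁|² = l²: 1.0371z² + 0.1893z + -0.1045 = 0;  Δ = 0.4693;  z = -0.4215 or 0.2390 → z<0 root = -0.4215
x = -0.1034, y = 0.0122

(-0.1034, 0.0122, -0.4215)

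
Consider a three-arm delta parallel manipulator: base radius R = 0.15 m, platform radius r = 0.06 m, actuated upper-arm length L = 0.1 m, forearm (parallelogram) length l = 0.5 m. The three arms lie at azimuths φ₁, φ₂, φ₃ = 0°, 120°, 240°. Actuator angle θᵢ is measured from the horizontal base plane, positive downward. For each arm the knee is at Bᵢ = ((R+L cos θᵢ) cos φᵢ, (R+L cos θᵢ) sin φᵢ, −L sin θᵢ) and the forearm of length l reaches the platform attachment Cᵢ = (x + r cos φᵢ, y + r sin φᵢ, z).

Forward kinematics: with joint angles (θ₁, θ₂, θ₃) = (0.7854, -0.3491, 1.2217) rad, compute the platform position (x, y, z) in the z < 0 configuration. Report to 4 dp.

(-0.0507, 0.2346, -0.4584)

O1 = (0.1607·cos0.0°, 0.1607·sin0.0°, -0.0707) = (0.1607, 0.0000, -0.0707)
arm 2 at φ=120.0°: e+L cos θ2 = 0.1840;  O2 = (-0.0920, 0.1593, 0.0342)
φ3=240.0°: virtual centre (-0.0621, -0.1076, -0.0940), radius l
|O₂|²−|O₁|² = 0.0042;  |O₃|²−|O₁|² = -0.0066
linear system: -0.5054x+0.3186y = 0.0042−0.2098z; -0.4456x+-0.2151y = -0.0066−-0.0465z
det = 0.2507;  x = 0.0048+0.1209z,  y = 0.0207+-0.4667z
quadratic in z: (1.2324)z²+(0.0844)z+(-0.2203)=0, √Δ=1.0454 → z ∈ {-0.4584, 0.3899}; z = -0.4584 (taking z<0)
x = -0.0507, y = 0.2346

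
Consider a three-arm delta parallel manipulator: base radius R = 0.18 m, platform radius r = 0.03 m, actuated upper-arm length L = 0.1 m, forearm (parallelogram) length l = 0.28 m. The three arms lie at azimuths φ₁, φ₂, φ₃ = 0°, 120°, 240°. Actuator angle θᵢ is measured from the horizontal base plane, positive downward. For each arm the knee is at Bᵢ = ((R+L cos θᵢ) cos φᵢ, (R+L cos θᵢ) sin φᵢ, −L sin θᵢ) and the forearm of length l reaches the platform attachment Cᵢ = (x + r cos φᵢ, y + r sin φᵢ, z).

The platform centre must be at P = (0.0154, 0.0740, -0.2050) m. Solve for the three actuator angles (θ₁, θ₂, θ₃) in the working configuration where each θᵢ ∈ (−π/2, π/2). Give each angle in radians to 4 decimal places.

θ₁ = 0.5242, θ₂ = 0.0873, θ₃ = 1.2220

φ1=0.0° → target in arm frame (0.0154, 0.0740)
  A cos θ + B sin θ = C:  0.1346·cos θ + -0.2050·sin θ = 0.0139
  γ=atan2(-0.2050,0.1346)=-0.9898;  ψ=arccos(0.0567)=1.5140;  θ1=γ+ψ≈0.5242
arm 2 (φ=120.0°): x'=0.0564, y'=-0.0503
  A cos θ + B sin θ = C:  0.0936·cos θ + -0.2050·sin θ = 0.0754
  θ2 = atan2(B,A) + arccos(C/0.2254) = 0.0873
arm 3 (φ=240.0°): x'=-0.0718, y'=-0.0237
  A=0.2218, B=-0.2050, C=(l²−L²−A²−y'²−z²)/(2L)=-0.1169
  γ=atan2(-0.2050,0.2218)=-0.7461;  ψ=arccos(-0.3870)=1.9681;  θ3=γ+ψ≈1.2220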